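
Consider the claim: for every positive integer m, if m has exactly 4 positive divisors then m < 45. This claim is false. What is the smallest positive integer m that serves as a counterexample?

A counterexample is any positive integer m such that m has exactly 4 positive divisors but the claim fails; we check each in order.
For m = 6, 8, 10, 14, …, 35, 38, 39 the conclusion holds.
m = 46: τ(46) = 4; 46 ≥ 45.

m = 46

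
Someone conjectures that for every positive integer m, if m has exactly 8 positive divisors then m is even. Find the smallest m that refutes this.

A counterexample is any positive integer m such that m has exactly 8 positive divisors but m is odd; we check each in order.
For m = 24, 30, 40, 42, …, 88, 102, 104 the conclusion holds.
m = 105: divisors of 105: 1, 3, 5, 7, 15, 21, 35, 105; 105 is odd.

m = 105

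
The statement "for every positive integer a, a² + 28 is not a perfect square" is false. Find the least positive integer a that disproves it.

a = 6

Check each positive integer a in order until a² + 28 is a perfect square.
For a = 1, 2, 3, 4, 5 the conclusion holds.
a = 6: 6² + 28 = 64 = 8², a perfect square.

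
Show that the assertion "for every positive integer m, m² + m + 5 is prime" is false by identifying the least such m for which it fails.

m = 4

A counterexample is any positive integer m such that m² + m + 5 is not prime; we check each in order.
m = 1: m² + m + 5 = 7, prime.
m = 2: m² + m + 5 = 11, prime.
m = 3: m² + m + 5 = 17, prime.
m = 4: m² + m + 5 = 25 = 5 × 5, composite.
Hence m = 4 is a counterexample.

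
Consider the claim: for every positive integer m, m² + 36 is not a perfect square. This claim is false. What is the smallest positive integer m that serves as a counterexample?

We need the least positive integer m for which m² + 36 is a perfect square.
For m = 1, 2, 3, 4, 5, 6, 7 the conclusion holds.
m = 8: 8² + 36 = 100 = 10², a perfect square.

m = 8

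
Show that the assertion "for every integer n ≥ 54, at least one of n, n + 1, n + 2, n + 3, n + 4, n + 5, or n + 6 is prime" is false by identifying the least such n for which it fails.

For n = 54, 55, 56, 57, …, 87, 88, 89 the conclusion holds.
n = 90: 90 = 2 × 45; 91 = 7 × 13; 92 = 2 × 46; 93 = 3 × 31; 94 = 2 × 47; 95 = 5 × 19; 96 = 2 × 48 — all composite.
So n = 90 is the smallest counterexample.

n = 90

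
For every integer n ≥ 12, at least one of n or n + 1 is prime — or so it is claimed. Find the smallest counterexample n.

n = 12: 13 is prime.
n = 13: 13 is prime.
n = 14: 14 = 2 × 7; 15 = 3 × 5 — both composite.

n = 14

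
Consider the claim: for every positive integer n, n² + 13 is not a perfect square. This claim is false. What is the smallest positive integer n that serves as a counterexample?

Check each positive integer n in order until n² + 13 is a perfect square.
For n = 1, 2, 3, 4, 5 the conclusion holds.
n = 6: 6² + 13 = 49 = 7², a perfect square.
Hence n = 6 is a counterexample.

n = 6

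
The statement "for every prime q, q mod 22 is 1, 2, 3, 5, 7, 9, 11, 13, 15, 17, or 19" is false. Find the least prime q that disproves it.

We need the least prime q for which the claim fails.
The first 13 eligible values, up to q = 41, all satisfy the conclusion.
q = 43: 43 mod 22 = 21 — not in {1, 2, 3, 5, 7, 9, 11, 13, 15, 17, 19}.

q = 43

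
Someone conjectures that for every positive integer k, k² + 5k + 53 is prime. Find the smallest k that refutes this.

Check each positive integer k in order until k² + 5k + 53 is not prime.
For k = 1, 2 the conclusion holds.
k = 3: k² + 5k + 53 = 77 = 7 × 11, composite.
Thus k = 3 disproves the claim, and no smaller k works.

k = 3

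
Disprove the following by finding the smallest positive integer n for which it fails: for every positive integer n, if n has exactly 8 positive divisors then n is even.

Check each positive integer n in order until n has exactly 8 positive divisors but n is odd.
The first 12 eligible values, up to n = 104, all satisfy the conclusion.
n = 105: divisors of 105: 1, 3, 5, 7, 15, 21, 35, 105; 105 is odd.
Hence n = 105 is a counterexample.

n = 105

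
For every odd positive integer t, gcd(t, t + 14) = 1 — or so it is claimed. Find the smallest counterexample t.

t = 7

We need the least odd positive integer t for which gcd(t, t + 14) > 1.
t = 1: gcd(1, 15) = 1.
t = 3: gcd(3, 17) = 1.
t = 5: gcd(5, 19) = 1.
t = 7: gcd(7, 21) = 7.
Hence t = 7 is a counterexample.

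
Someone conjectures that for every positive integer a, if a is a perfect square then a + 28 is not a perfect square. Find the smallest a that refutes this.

The first 5 eligible values, up to a = 25, all satisfy the conclusion.
a = 36: 36 = 6² and 36 + 28 = 64 = 8².
So a = 36 is the smallest counterexample.

a = 36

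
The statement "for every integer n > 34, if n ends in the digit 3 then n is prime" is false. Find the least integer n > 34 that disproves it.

n = 63

A counterexample is any integer n > 34 such that n ends in the digit 3 but n is not prime; we check each in order.
n = 43: 43 ends in 3 and is prime.
n = 53: 53 ends in 3 and is prime.
n = 63: 63 ends in 3; 63 = 3 × 21, composite.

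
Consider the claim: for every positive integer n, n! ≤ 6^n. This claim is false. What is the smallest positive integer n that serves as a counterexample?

n = 14

For n = 1, 2, 3, 4, …, 11, 12, 13 the conclusion holds.
n = 14: n! = 87178291200 and 6^n = 78364164096, so 87178291200 > 78364164096.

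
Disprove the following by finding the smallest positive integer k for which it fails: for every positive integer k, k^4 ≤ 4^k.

k = 3

For k = 1, 2 the conclusion holds.
k = 3: k^4 = 81 and 4^k = 64, so 81 > 64.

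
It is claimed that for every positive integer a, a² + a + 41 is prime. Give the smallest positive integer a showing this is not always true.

For a = 1, 2, 3, 4, …, 37, 38, 39 the conclusion holds.
a = 40: a² + a + 41 = 1681 = 41 × 41, composite.

a = 40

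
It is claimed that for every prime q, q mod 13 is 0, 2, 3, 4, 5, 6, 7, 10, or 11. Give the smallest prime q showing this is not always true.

We need the least prime q for which the claim fails.
For q = 2, 3, 5, 7, …, 37, 41, 43 the conclusion holds.
q = 47: 47 mod 13 = 8 — not in {0, 2, 3, 4, 5, 6, 7, 10, 11}.

q = 47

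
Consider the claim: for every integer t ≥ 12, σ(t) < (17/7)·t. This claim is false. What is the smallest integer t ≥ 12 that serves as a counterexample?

t = 24

The first 12 eligible values, up to t = 23, all satisfy the conclusion.
t = 24: σ(24) = 60; 60 ≥ 408/7.
Hence t = 24 is a counterexample.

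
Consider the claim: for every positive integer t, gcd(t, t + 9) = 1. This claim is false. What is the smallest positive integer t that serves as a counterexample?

t = 3

We need the least positive integer t for which gcd(t, t + 9) > 1.
t = 1: gcd(1, 10) = 1.
t = 2: gcd(2, 11) = 1.
t = 3: gcd(3, 12) = 3.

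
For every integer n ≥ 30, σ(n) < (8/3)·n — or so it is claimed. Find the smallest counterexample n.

n = 60

A counterexample is any integer n ≥ 30 such that the claim fails; we check each in order.
For n = 30, 31, 32, 33, …, 57, 58, 59 the conclusion holds.
n = 60: σ(60) = 168; 168 ≥ 160.
Hence n = 60 is a counterexample.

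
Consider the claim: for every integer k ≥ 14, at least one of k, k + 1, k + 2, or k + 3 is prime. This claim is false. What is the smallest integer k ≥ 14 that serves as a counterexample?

A counterexample is any integer k ≥ 14 such that k, k + 1, k + 2, k + 3 are all composite; we check each in order.
For k = 14, 15, 16, 17, 18, 19, 20, 21, 22, 23 the conclusion holds.
k = 24: 24 = 2 × 12; 25 = 5 × 5; 26 = 2 × 13; 27 = 3 × 9 — all composite.
Hence k = 24 is a counterexample.

k = 24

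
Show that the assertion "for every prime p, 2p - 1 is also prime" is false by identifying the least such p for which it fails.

p = 5

For p = 2, 3 the conclusion holds.
p = 5: 2p - 1 = 9 = 3 × 3, not prime.
So p = 5 is the smallest counterexample.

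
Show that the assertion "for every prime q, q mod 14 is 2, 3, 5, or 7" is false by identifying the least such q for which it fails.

A counterexample is any prime q such that the claim fails; we check each in order.
The first 4 eligible values, up to q = 7, all satisfy the conclusion.
q = 11: 11 mod 14 = 11 — not in {2, 3, 5, 7}.

q = 11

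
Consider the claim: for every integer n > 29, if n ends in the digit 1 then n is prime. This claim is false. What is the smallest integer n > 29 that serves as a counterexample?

n = 51

A counterexample is any integer n > 29 such that n ends in the digit 1 but n is not prime; we check each in order.
For n = 31, 41 the conclusion holds.
n = 51: 51 ends in 1; 51 = 3 × 17, composite.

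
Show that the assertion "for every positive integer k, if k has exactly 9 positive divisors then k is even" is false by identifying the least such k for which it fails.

k = 225

Check each positive integer k in order until k has exactly 9 positive divisors but k is odd.
For k = 36, 100, 196 the conclusion holds.
k = 225: divisors of 225: 9 divisors; 225 is odd.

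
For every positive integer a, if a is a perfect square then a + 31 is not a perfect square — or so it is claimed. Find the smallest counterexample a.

a = 225

A counterexample is any positive integer a such that a is a perfect square but a + 31 is a perfect square; we check each in order.
The first 14 eligible values, up to a = 196, all satisfy the conclusion.
a = 225: 225 = 15² and 225 + 31 = 256 = 16².
Hence a = 225 is a counterexample.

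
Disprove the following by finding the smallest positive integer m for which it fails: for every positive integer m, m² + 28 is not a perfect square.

m = 6

m = 1: 1² + 28 = 29, not a perfect square.
m = 2: 2² + 28 = 32, not a perfect square.
m = 3: 3² + 28 = 37, not a perfect square.
m = 4: 4² + 28 = 44, not a perfect square.
m = 5: 5² + 28 = 53, not a perfect square.
m = 6: 6² + 28 = 64 = 8², a perfect square.
Thus m = 6 disproves the claim, and no smaller m works.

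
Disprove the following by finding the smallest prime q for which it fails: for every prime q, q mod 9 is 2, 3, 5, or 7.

q = 13

We need the least prime q for which the claim fails.
The first 5 eligible values, up to q = 11, all satisfy the conclusion.
q = 13: 13 mod 9 = 4 — not in {2, 3, 5, 7}.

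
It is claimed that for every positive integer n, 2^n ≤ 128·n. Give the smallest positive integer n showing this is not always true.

For n = 1, 2, 3, 4, 5, 6, 7, 8, 9, 10 the conclusion holds.
n = 11: 2^n = 2048 and 128·n = 1408, so 2048 > 1408.
Hence n = 11 is a counterexample.

n = 11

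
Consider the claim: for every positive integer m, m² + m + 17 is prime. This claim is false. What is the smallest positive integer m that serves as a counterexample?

m = 16

For m = 1, 2, 3, 4, …, 13, 14, 15 the conclusion holds.
m = 16: m² + m + 17 = 289 = 17 × 17, composite.
Thus m = 16 disproves the claim, and no smaller m works.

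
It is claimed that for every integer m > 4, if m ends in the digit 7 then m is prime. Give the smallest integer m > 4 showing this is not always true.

m = 27

For m = 7, 17 the conclusion holds.
m = 27: 27 ends in 7; 27 = 3 × 9, composite.
Hence m = 27 is a counterexample.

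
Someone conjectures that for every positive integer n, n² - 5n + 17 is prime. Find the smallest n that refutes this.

n = 13

We need the least positive integer n for which n² - 5n + 17 is not prime.
For n = 1, 2, 3, 4, …, 10, 11, 12 the conclusion holds.
n = 13: n² - 5n + 17 = 121 = 11 × 11, composite.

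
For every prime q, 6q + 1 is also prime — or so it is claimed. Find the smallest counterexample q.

q = 19

A counterexample is any prime q such that 6q + 1 is not prime; we check each in order.
q = 2: 6q + 1 = 13, prime.
q = 3: 6q + 1 = 19, prime.
q = 5: 6q + 1 = 31, prime.
q = 7: 6q + 1 = 43, prime.
q = 11: 6q + 1 = 67, prime.
q = 13: 6q + 1 = 79, prime.
q = 17: 6q + 1 = 103, prime.
q = 19: 6q + 1 = 115 = 5 × 23, not prime.
Thus q = 19 disproves the claim, and no smaller q works.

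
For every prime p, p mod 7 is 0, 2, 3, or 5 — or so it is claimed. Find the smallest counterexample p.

p = 11

Check each prime p in order until the claim fails.
For p = 2, 3, 5, 7 the conclusion holds.
p = 11: 11 mod 7 = 4 — not in {0, 2, 3, 5}.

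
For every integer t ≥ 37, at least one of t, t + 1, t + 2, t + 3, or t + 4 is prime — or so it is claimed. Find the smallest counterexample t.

t = 48

A counterexample is any integer t ≥ 37 such that t, t + 1, t + 2, t + 3, t + 4 are all composite; we check each in order.
The first 11 eligible values, up to t = 47, all satisfy the conclusion.
t = 48: 48 = 2 × 24; 49 = 7 × 7; 50 = 2 × 25; 51 = 3 × 17; 52 = 2 × 26 — all composite.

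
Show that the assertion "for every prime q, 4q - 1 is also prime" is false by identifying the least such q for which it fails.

We need the least prime q for which 4q - 1 is not prime.
q = 2: 4q - 1 = 7, prime.
q = 3: 4q - 1 = 11, prime.
q = 5: 4q - 1 = 19, prime.
q = 7: 4q - 1 = 27 = 3 × 9, not prime.
Thus q = 7 disproves the claim, and no smaller q works.

q = 7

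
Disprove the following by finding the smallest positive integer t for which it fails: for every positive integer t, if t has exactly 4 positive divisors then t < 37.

For t = 6, 8, 10, 14, …, 33, 34, 35 the conclusion holds.
t = 38: τ(38) = 4; 38 ≥ 37.
Hence t = 38 is a counterexample.

t = 38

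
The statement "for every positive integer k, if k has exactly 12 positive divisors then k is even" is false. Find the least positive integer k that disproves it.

We need the least positive integer k for which k has exactly 12 positive divisors but k is odd.
The first 24 eligible values, up to k = 308, all satisfy the conclusion.
k = 315: divisors of 315: 12 divisors; 315 is odd.

k = 315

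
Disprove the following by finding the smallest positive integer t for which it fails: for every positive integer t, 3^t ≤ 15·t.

t = 4

Check each positive integer t in order until 3^t > 15·t.
t = 1: 3^t = 3 and 15·t = 15, so 3 ≤ 15.
t = 2: 3^t = 9 and 15·t = 30, so 9 ≤ 30.
t = 3: 3^t = 27 and 15·t = 45, so 27 ≤ 45.
t = 4: 3^t = 81 and 15·t = 60, so 81 > 60.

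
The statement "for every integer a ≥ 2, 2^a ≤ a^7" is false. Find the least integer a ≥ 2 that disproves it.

a = 37

Check each integer a ≥ 2 in order until 2^a > a^7.
For a = 2, 3, 4, 5, …, 34, 35, 36 the conclusion holds.
a = 37: 2^a = 137438953472 and a^7 = 94931877133, so 137438953472 > 94931877133.
So a = 37 is the smallest counterexample.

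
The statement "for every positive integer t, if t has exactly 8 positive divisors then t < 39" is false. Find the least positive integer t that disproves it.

t = 40

We need the least positive integer t for which t has exactly 8 positive divisors but the claim fails.
For t = 24, 30 the conclusion holds.
t = 40: τ(40) = 8; 40 ≥ 39.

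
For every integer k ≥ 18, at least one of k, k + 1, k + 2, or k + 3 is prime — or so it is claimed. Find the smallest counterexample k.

We need the least integer k ≥ 18 for which k, k + 1, k + 2, k + 3 are all composite.
k = 18: 19 is prime.
k = 19: 19 is prime.
k = 20: 23 is prime.
k = 21: 23 is prime.
k = 22: 23 is prime.
k = 23: 23 is prime.
k = 24: 24 = 2 × 12; 25 = 5 × 5; 26 = 2 × 13; 27 = 3 × 9 — all composite.
So k = 24 is the smallest counterexample.

k = 24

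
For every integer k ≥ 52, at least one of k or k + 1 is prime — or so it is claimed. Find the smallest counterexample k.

For k = 52, 53 the conclusion holds.
k = 54: 54 = 2 × 27; 55 = 5 × 11 — both composite.
So k = 54 is the smallest counterexample.

k = 54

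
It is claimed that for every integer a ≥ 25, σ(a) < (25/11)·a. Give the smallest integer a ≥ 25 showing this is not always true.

a = 30

Check each integer a ≥ 25 in order until the claim fails.
a = 25: σ(25) = 31; 31 < 625/11.
a = 26: σ(26) = 42; 42 < 650/11.
a = 27: σ(27) = 40; 40 < 675/11.
a = 28: σ(28) = 56; 56 < 700/11.
a = 29: σ(29) = 30; 30 < 725/11.
a = 30: σ(30) = 72; 72 ≥ 750/11.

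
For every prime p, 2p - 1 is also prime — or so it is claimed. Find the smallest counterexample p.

We need the least prime p for which 2p - 1 is not prime.
p = 2: 2p - 1 = 3, prime.
p = 3: 2p - 1 = 5, prime.
p = 5: 2p - 1 = 9 = 3 × 3, not prime.
Hence p = 5 is a counterexample.

p = 5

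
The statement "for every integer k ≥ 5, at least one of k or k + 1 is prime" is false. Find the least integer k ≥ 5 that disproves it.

A counterexample is any integer k ≥ 5 such that k, k + 1 are both composite; we check each in order.
k = 5: 5 is prime.
k = 6: 7 is prime.
k = 7: 7 is prime.
k = 8: 8 = 2 × 4; 9 = 3 × 3 — both composite.
So k = 8 is the smallest counterexample.

k = 8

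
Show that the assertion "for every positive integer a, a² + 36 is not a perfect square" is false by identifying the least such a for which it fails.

a = 8

Check each positive integer a in order until a² + 36 is a perfect square.
a = 1: 1² + 36 = 37, not a perfect square.
a = 2: 2² + 36 = 40, not a perfect square.
a = 3: 3² + 36 = 45, not a perfect square.
a = 4: 4² + 36 = 52, not a perfect square.
a = 5: 5² + 36 = 61, not a perfect square.
a = 6: 6² + 36 = 72, not a perfect square.
a = 7: 7² + 36 = 85, not a perfect square.
a = 8: 8² + 36 = 100 = 10², a perfect square.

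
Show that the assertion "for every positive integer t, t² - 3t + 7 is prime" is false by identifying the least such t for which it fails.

Check each positive integer t in order until t² - 3t + 7 is not prime.
For t = 1, 2, 3, 4, 5 the conclusion holds.
t = 6: t² - 3t + 7 = 25 = 5 × 5, composite.
Hence t = 6 is a counterexample.

t = 6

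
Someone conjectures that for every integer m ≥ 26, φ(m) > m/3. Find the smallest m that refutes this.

m = 30

A counterexample is any integer m ≥ 26 such that the claim fails; we check each in order.
m = 26: φ(26) = 12 and 26/3 = 26/3, so φ(26) > 26/3.
m = 27: φ(27) = 18 and 27/3 = 9, so φ(27) > 27/3.
m = 28: φ(28) = 12 and 28/3 = 28/3, so φ(28) > 28/3.
m = 29: φ(29) = 28 and 29/3 = 29/3, so φ(29) > 29/3.
m = 30: φ(30) = 8 and 30/3 = 10, so φ(30) ≤ 30/3.
Thus m = 30 disproves the claim, and no smaller m works.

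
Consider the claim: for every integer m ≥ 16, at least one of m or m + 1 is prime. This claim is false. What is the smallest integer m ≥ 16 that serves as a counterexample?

m = 20

Check each integer m ≥ 16 in order until m, m + 1 are both composite.
The first 4 eligible values, up to m = 19, all satisfy the conclusion.
m = 20: 20 = 2 × 10; 21 = 3 × 7 — both composite.
Hence m = 20 is a counterexample.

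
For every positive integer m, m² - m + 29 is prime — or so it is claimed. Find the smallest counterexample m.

A counterexample is any positive integer m such that m² - m + 29 is not prime; we check each in order.
m = 1: m² - m + 29 = 29, prime.
m = 2: m² - m + 29 = 31, prime.
m = 3: m² - m + 29 = 35 = 5 × 7, composite.

m = 3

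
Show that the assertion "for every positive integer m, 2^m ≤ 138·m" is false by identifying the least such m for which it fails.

m = 11

For m = 1, 2, 3, 4, 5, 6, 7, 8, 9, 10 the conclusion holds.
m = 11: 2^m = 2048 and 138·m = 1518, so 2048 > 1518.
Hence m = 11 is a counterexample.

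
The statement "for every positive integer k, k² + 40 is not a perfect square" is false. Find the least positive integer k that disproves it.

k = 3

We need the least positive integer k for which k² + 40 is a perfect square.
k = 1: 1² + 40 = 41, not a perfect square.
k = 2: 2² + 40 = 44, not a perfect square.
k = 3: 3² + 40 = 49 = 7², a perfect square.
Hence k = 3 is a counterexample.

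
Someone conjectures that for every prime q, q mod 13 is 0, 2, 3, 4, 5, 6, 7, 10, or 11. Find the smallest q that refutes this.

q = 47

Check each prime q in order until the claim fails.
For q = 2, 3, 5, 7, …, 37, 41, 43 the conclusion holds.
q = 47: 47 mod 13 = 8 — not in {0, 2, 3, 4, 5, 6, 7, 10, 11}.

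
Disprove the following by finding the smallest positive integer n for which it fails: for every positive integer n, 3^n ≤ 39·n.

n = 5

A counterexample is any positive integer n such that 3^n > 39·n; we check each in order.
For n = 1, 2, 3, 4 the conclusion holds.
n = 5: 3^n = 243 and 39·n = 195, so 243 > 195.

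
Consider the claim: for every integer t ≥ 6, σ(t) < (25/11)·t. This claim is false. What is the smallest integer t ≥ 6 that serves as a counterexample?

t = 6: σ(6) = 12; 12 < 150/11.
t = 7: σ(7) = 8; 8 < 175/11.
t = 8: σ(8) = 15; 15 < 200/11.
t = 9: σ(9) = 13; 13 < 225/11.
t = 10: σ(10) = 18; 18 < 250/11.
t = 11: σ(11) = 12; 12 < 25.
t = 12: σ(12) = 28; 28 ≥ 300/11.

t = 12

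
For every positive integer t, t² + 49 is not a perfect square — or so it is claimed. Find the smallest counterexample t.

t = 24

For t = 1, 2, 3, 4, …, 21, 22, 23 the conclusion holds.
t = 24: 24² + 49 = 625 = 25², a perfect square.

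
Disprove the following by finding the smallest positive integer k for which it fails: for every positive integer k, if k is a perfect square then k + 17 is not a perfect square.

k = 64

A counterexample is any positive integer k such that k is a perfect square but k + 17 is a perfect square; we check each in order.
k = 1: 1 + 17 = 18, not a perfect square.
k = 4: 4 + 17 = 21, not a perfect square.
k = 9: 9 + 17 = 26, not a perfect square.
k = 16: 16 + 17 = 33, not a perfect square.
k = 25: 25 + 17 = 42, not a perfect square.
k = 36: 36 + 17 = 53, not a perfect square.
k = 49: 49 + 17 = 66, not a perfect square.
k = 64: 64 = 8² and 64 + 17 = 81 = 9².
Thus k = 64 disproves the claim, and no smaller k works.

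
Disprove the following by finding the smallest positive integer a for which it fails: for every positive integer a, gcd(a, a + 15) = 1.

A counterexample is any positive integer a such that gcd(a, a + 15) > 1; we check each in order.
For a = 1, 2 the conclusion holds.
a = 3: gcd(3, 18) = 3.
Hence a = 3 is a counterexample.

a = 3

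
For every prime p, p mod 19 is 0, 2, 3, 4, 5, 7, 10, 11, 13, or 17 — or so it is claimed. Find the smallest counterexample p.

The first 10 eligible values, up to p = 29, all satisfy the conclusion.
p = 31: 31 mod 19 = 12 — not in {0, 2, 3, 4, 5, 7, 10, 11, 13, 17}.
Hence p = 31 is a counterexample.

p = 31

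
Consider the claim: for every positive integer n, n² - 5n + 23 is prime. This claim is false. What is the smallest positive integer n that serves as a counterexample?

A counterexample is any positive integer n such that n² - 5n + 23 is not prime; we check each in order.
The first 18 eligible values, up to n = 18, all satisfy the conclusion.
n = 19: n² - 5n + 23 = 289 = 17 × 17, composite.
Hence n = 19 is a counterexample.

n = 19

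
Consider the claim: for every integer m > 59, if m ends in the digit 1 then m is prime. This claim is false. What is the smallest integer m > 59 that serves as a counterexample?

Check each integer m > 59 in order until m ends in the digit 1 but m is not prime.
m = 61: 61 ends in 1 and is prime.
m = 71: 71 ends in 1 and is prime.
m = 81: 81 ends in 1; 81 = 3 × 27, composite.
Hence m = 81 is a counterexample.

m = 81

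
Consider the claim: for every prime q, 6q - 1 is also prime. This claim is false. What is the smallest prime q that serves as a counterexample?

For q = 2, 3, 5, 7 the conclusion holds.
q = 11: 6q - 1 = 65 = 5 × 13, not prime.

q = 11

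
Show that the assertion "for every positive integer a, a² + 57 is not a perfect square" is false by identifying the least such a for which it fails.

For a = 1, 2, 3, 4, 5, 6, 7 the conclusion holds.
a = 8: 8² + 57 = 121 = 11², a perfect square.

a = 8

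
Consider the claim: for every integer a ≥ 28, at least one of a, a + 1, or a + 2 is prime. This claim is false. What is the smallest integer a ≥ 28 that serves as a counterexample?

We need the least integer a ≥ 28 for which a, a + 1, a + 2 are all composite.
a = 28: 29 is prime.
a = 29: 29 is prime.
a = 30: 31 is prime.
a = 31: 31 is prime.
a = 32: 32 = 2 × 16; 33 = 3 × 11; 34 = 2 × 17 — all composite.

a = 32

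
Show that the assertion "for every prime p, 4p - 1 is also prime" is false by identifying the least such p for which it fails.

p = 7

We need the least prime p for which 4p - 1 is not prime.
p = 2: 4p - 1 = 7, prime.
p = 3: 4p - 1 = 11, prime.
p = 5: 4p - 1 = 19, prime.
p = 7: 4p - 1 = 27 = 3 × 9, not prime.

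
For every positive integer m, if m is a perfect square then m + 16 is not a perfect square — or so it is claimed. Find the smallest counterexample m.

We need the least positive integer m for which m is a perfect square but m + 16 is a perfect square.
m = 1: 1 + 16 = 17, not a perfect square.
m = 4: 4 + 16 = 20, not a perfect square.
m = 9: 9 = 3² and 9 + 16 = 25 = 5².
Thus m = 9 disproves the claim, and no smaller m works.

m = 9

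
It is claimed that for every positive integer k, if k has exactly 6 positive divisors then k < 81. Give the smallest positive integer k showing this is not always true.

We need the least positive integer k for which k has exactly 6 positive divisors but the claim fails.
For k = 12, 18, 20, 28, …, 68, 75, 76 the conclusion holds.
k = 92: τ(92) = 6; 92 ≥ 81.
Thus k = 92 disproves the claim, and no smaller k works.

k = 92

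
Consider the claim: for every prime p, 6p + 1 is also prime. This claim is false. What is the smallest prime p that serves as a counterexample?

We need the least prime p for which 6p + 1 is not prime.
The first 7 eligible values, up to p = 17, all satisfy the conclusion.
p = 19: 6p + 1 = 115 = 5 × 23, not prime.
So p = 19 is the smallest counterexample.

p = 19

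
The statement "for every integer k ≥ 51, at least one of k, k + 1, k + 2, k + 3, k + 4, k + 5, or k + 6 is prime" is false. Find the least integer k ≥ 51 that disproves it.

k = 90

We need the least integer k ≥ 51 for which k, k + 1, k + 2, k + 3, k + 4, k + 5, k + 6 are all composite.
The first 39 eligible values, up to k = 89, all satisfy the conclusion.
k = 90: 90 = 2 × 45; 91 = 7 × 13; 92 = 2 × 46; 93 = 3 × 31; 94 = 2 × 47; 95 = 5 × 19; 96 = 2 × 48 — all composite.
Thus k = 90 disproves the claim, and no smaller k works.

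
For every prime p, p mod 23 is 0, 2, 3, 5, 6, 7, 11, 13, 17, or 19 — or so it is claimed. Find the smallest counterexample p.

p = 31

The first 10 eligible values, up to p = 29, all satisfy the conclusion.
p = 31: 31 mod 23 = 8 — not in {0, 2, 3, 5, 6, 7, 11, 13, 17, 19}.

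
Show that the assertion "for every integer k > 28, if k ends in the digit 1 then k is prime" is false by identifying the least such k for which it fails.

Check each integer k > 28 in order until k ends in the digit 1 but k is not prime.
For k = 31, 41 the conclusion holds.
k = 51: 51 ends in 1; 51 = 3 × 17, composite.

k = 51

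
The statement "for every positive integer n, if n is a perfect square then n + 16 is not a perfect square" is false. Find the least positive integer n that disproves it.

Check each positive integer n in order until n is a perfect square but n + 16 is a perfect square.
For n = 1, 4 the conclusion holds.
n = 9: 9 = 3² and 9 + 16 = 25 = 5².
Hence n = 9 is a counterexample.

n = 9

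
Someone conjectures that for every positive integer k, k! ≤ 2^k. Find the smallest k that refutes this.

Check each positive integer k in order until k! > 2^k.
k = 1: k! = 1 and 2^k = 2, so 1 ≤ 2.
k = 2: k! = 2 and 2^k = 4, so 2 ≤ 4.
k = 3: k! = 6 and 2^k = 8, so 6 ≤ 8.
k = 4: k! = 24 and 2^k = 16, so 24 > 16.
So k = 4 is the smallest counterexample.

k = 4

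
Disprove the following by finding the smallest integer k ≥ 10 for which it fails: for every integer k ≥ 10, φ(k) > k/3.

We need the least integer k ≥ 10 for which the claim fails.
k = 10: φ(10) = 4 and 10/3 = 10/3, so φ(10) > 10/3.
k = 11: φ(11) = 10 and 11/3 = 11/3, so φ(11) > 11/3.
k = 12: φ(12) = 4 and 12/3 = 4, so φ(12) ≤ 12/3.

k = 12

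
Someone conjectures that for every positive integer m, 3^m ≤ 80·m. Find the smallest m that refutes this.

A counterexample is any positive integer m such that 3^m > 80·m; we check each in order.
For m = 1, 2, 3, 4, 5 the conclusion holds.
m = 6: 3^m = 729 and 80·m = 480, so 729 > 480.
Hence m = 6 is a counterexample.

m = 6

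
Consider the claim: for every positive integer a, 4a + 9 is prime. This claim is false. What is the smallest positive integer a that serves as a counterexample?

a = 3

A counterexample is any positive integer a such that 4a + 9 is not prime; we check each in order.
For a = 1, 2 the conclusion holds.
a = 3: 4a + 9 = 21 = 3 × 7, composite.
Thus a = 3 disproves the claim, and no smaller a works.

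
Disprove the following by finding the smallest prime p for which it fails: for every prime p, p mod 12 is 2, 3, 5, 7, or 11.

p = 2: 2 mod 12 = 2.
p = 3: 3 mod 12 = 3.
p = 5: 5 mod 12 = 5.
p = 7: 7 mod 12 = 7.
p = 11: 11 mod 12 = 11.
p = 13: 13 mod 12 = 1 — not in {2, 3, 5, 7, 11}.
So p = 13 is the smallest counterexample.

p = 13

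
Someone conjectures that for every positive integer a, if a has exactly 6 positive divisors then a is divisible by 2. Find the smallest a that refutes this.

a = 45

Check each positive integer a in order until a has exactly 6 positive divisors but a is not divisible by 2.
For a = 12, 18, 20, 28, 32, 44 the conclusion holds.
a = 45: τ(45) = 6; 45 mod 2 = 1.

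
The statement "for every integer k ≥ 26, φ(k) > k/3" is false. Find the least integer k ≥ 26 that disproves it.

k = 30

A counterexample is any integer k ≥ 26 such that the claim fails; we check each in order.
The first 4 eligible values, up to k = 29, all satisfy the conclusion.
k = 30: φ(30) = 8 and 30/3 = 10, so φ(30) ≤ 30/3.
Hence k = 30 is a counterexample.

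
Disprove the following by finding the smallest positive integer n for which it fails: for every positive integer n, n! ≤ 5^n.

For n = 1, 2, 3, 4, …, 9, 10, 11 the conclusion holds.
n = 12: n! = 479001600 and 5^n = 244140625, so 479001600 > 244140625.

n = 12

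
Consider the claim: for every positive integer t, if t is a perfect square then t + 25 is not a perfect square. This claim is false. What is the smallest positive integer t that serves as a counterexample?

t = 144

For t = 1, 4, 9, 16, …, 81, 100, 121 the conclusion holds.
t = 144: 144 = 12² and 144 + 25 = 169 = 13².
Hence t = 144 is a counterexample.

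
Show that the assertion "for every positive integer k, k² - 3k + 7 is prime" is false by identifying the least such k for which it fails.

For k = 1, 2, 3, 4, 5 the conclusion holds.
k = 6: k² - 3k + 7 = 25 = 5 × 5, composite.
Hence k = 6 is a counterexample.

k = 6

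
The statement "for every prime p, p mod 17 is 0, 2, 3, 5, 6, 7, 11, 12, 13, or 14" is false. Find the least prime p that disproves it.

For p = 2, 3, 5, 7, …, 31, 37, 41 the conclusion holds.
p = 43: 43 mod 17 = 9 — not in {0, 2, 3, 5, 6, 7, 11, 12, 13, 14}.
So p = 43 is the smallest counterexample.

p = 43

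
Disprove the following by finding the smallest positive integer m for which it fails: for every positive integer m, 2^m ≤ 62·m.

We need the least positive integer m for which 2^m > 62·m.
For m = 1, 2, 3, 4, 5, 6, 7, 8, 9 the conclusion holds.
m = 10: 2^m = 1024 and 62·m = 620, so 1024 > 620.
So m = 10 is the smallest counterexample.

m = 10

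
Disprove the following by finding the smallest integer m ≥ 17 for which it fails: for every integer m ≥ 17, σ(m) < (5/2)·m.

A counterexample is any integer m ≥ 17 such that the claim fails; we check each in order.
m = 17: σ(17) = 18; 18 < 85/2.
m = 18: σ(18) = 39; 39 < 45.
m = 19: σ(19) = 20; 20 < 95/2.
m = 20: σ(20) = 42; 42 < 50.
m = 21: σ(21) = 32; 32 < 105/2.
m = 22: σ(22) = 36; 36 < 55.
m = 23: σ(23) = 24; 24 < 115/2.
m = 24: σ(24) = 60; 60 ≥ 60.
Hence m = 24 is a counterexample.

m = 24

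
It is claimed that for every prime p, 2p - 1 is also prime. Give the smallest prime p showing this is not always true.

p = 5

A counterexample is any prime p such that 2p - 1 is not prime; we check each in order.
For p = 2, 3 the conclusion holds.
p = 5: 2p - 1 = 9 = 3 × 3, not prime.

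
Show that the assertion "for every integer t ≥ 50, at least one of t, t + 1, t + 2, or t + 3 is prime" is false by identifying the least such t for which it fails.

Check each integer t ≥ 50 in order until t, t + 1, t + 2, t + 3 are all composite.
For t = 50, 51, 52, 53 the conclusion holds.
t = 54: 54 = 2 × 27; 55 = 5 × 11; 56 = 2 × 28; 57 = 3 × 19 — all composite.

t = 54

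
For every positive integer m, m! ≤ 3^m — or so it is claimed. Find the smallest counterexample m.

Check each positive integer m in order until m! > 3^m.
m = 1: m! = 1 and 3^m = 3, so 1 ≤ 3.
m = 2: m! = 2 and 3^m = 9, so 2 ≤ 9.
m = 3: m! = 6 and 3^m = 27, so 6 ≤ 27.
m = 4: m! = 24 and 3^m = 81, so 24 ≤ 81.
m = 5: m! = 120 and 3^m = 243, so 120 ≤ 243.
m = 6: m! = 720 and 3^m = 729, so 720 ≤ 729.
m = 7: m! = 5040 and 3^m = 2187, so 5040 > 2187.

m = 7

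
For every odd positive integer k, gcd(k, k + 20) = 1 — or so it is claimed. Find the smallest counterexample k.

A counterexample is any odd positive integer k such that gcd(k, k + 20) > 1; we check each in order.
For k = 1, 3 the conclusion holds.
k = 5: gcd(5, 25) = 5.

k = 5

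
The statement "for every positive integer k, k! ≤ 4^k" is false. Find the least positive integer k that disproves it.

We need the least positive integer k for which k! > 4^k.
k = 1: k! = 1 and 4^k = 4, so 1 ≤ 4.
k = 2: k! = 2 and 4^k = 16, so 2 ≤ 16.
k = 3: k! = 6 and 4^k = 64, so 6 ≤ 64.
k = 4: k! = 24 and 4^k = 256, so 24 ≤ 256.
k = 5: k! = 120 and 4^k = 1024, so 120 ≤ 1024.
k = 6: k! = 720 and 4^k = 4096, so 720 ≤ 4096.
k = 7: k! = 5040 and 4^k = 16384, so 5040 ≤ 16384.
k = 8: k! = 40320 and 4^k = 65536, so 40320 ≤ 65536.
k = 9: k! = 362880 and 4^k = 262144, so 362880 > 262144.

k = 9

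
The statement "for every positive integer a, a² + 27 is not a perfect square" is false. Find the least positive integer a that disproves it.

Check each positive integer a in order until a² + 27 is a perfect square.
a = 1: 1² + 27 = 28, not a perfect square.
a = 2: 2² + 27 = 31, not a perfect square.
a = 3: 3² + 27 = 36 = 6², a perfect square.
Hence a = 3 is a counterexample.

a = 3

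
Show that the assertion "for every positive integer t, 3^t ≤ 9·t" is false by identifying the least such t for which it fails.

t = 4

t = 1: 3^t = 3 and 9·t = 9, so 3 ≤ 9.
t = 2: 3^t = 9 and 9·t = 18, so 9 ≤ 18.
t = 3: 3^t = 27 and 9·t = 27, so 27 ≤ 27.
t = 4: 3^t = 81 and 9·t = 36, so 81 > 36.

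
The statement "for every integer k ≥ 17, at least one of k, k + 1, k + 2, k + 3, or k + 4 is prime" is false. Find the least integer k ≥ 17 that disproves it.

We need the least integer k ≥ 17 for which k, k + 1, k + 2, k + 3, k + 4 are all composite.
For k = 17, 18, 19, 20, 21, 22, 23 the conclusion holds.
k = 24: 24 = 2 × 12; 25 = 5 × 5; 26 = 2 × 13; 27 = 3 × 9; 28 = 2 × 14 — all composite.
Hence k = 24 is a counterexample.

k = 24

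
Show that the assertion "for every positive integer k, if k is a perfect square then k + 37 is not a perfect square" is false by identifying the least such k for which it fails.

The first 17 eligible values, up to k = 289, all satisfy the conclusion.
k = 324: 324 = 18² and 324 + 37 = 361 = 19².

k = 324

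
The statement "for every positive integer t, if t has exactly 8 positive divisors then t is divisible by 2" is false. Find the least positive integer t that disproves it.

t = 105

A counterexample is any positive integer t such that t has exactly 8 positive divisors but t is not divisible by 2; we check each in order.
The first 12 eligible values, up to t = 104, all satisfy the conclusion.
t = 105: τ(105) = 8; 105 mod 2 = 1.
So t = 105 is the smallest counterexample.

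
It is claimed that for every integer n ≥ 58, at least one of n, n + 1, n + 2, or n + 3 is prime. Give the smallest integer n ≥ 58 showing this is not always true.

We need the least integer n ≥ 58 for which n, n + 1, n + 2, n + 3 are all composite.
n = 58: 59 is prime.
n = 59: 59 is prime.
n = 60: 61 is prime.
n = 61: 61 is prime.
n = 62: 62 = 2 × 31; 63 = 3 × 21; 64 = 2 × 32; 65 = 5 × 13 — all composite.

n = 62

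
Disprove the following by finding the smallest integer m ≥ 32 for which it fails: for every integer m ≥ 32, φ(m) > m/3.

m = 36

For m = 32, 33, 34, 35 the conclusion holds.
m = 36: φ(36) = 12 and 36/3 = 12, so φ(36) ≤ 36/3.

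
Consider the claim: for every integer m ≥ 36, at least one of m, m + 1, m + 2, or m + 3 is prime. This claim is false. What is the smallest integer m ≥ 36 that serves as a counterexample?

Check each integer m ≥ 36 in order until m, m + 1, m + 2, m + 3 are all composite.
The first 12 eligible values, up to m = 47, all satisfy the conclusion.
m = 48: 48 = 2 × 24; 49 = 7 × 7; 50 = 2 × 25; 51 = 3 × 17 — all composite.
Hence m = 48 is a counterexample.

m = 48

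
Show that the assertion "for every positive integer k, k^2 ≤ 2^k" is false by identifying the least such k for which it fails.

k = 3

A counterexample is any positive integer k such that k^2 > 2^k; we check each in order.
For k = 1, 2 the conclusion holds.
k = 3: k^2 = 9 and 2^k = 8, so 9 > 8.
Thus k = 3 disproves the claim, and no smaller k works.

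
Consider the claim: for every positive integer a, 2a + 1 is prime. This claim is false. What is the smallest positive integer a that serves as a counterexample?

a = 4

We need the least positive integer a for which 2a + 1 is not prime.
For a = 1, 2, 3 the conclusion holds.
a = 4: 2a + 1 = 9 = 3 × 3, composite.
So a = 4 is the smallest counterexample.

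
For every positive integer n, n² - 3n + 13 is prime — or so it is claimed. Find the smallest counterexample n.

n = 12

For n = 1, 2, 3, 4, …, 9, 10, 11 the conclusion holds.
n = 12: n² - 3n + 13 = 121 = 11 × 11, composite.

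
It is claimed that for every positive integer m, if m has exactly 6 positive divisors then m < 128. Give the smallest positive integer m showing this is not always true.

We need the least positive integer m for which m has exactly 6 positive divisors but the claim fails.
The first 19 eligible values, up to m = 124, all satisfy the conclusion.
m = 147: τ(147) = 6; 147 ≥ 128.
So m = 147 is the smallest counterexample.

m = 147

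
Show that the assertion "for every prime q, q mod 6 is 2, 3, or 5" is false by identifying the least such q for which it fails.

A counterexample is any prime q such that the claim fails; we check each in order.
q = 2: 2 mod 6 = 2.
q = 3: 3 mod 6 = 3.
q = 5: 5 mod 6 = 5.
q = 7: 7 mod 6 = 1 — not in {2, 3, 5}.
So q = 7 is the smallest counterexample.

q = 7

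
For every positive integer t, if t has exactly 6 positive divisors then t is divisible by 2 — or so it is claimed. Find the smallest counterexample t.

t = 45

Check each positive integer t in order until t has exactly 6 positive divisors but t is not divisible by 2.
t = 12: τ(12) = 6; 12 mod 2 = 0.
t = 18: τ(18) = 6; 18 mod 2 = 0.
t = 20: τ(20) = 6; 20 mod 2 = 0.
t = 28: τ(28) = 6; 28 mod 2 = 0.
t = 32: τ(32) = 6; 32 mod 2 = 0.
t = 44: τ(44) = 6; 44 mod 2 = 0.
t = 45: τ(45) = 6; 45 mod 2 = 1.
Hence t = 45 is a counterexample.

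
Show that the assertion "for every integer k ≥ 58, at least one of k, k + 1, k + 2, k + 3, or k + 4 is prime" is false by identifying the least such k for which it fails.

We need the least integer k ≥ 58 for which k, k + 1, k + 2, k + 3, k + 4 are all composite.
The first 4 eligible values, up to k = 61, all satisfy the conclusion.
k = 62: 62 = 2 × 31; 63 = 3 × 21; 64 = 2 × 32; 65 = 5 × 13; 66 = 2 × 33 — all composite.

k = 62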